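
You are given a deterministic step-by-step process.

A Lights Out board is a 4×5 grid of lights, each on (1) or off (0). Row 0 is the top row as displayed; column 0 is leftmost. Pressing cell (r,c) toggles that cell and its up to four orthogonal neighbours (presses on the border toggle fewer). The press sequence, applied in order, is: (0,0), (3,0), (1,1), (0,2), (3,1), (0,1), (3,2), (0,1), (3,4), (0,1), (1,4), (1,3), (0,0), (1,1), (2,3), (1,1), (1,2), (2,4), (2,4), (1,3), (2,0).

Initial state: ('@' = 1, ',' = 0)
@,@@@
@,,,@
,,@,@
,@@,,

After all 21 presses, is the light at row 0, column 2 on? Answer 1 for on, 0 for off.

0

gen 0: @,@@@
@,,,@
,,@,@
,@@,,
gen 1: ,@@@@
,,,,@
,,@,@
,@@,,
gen 2: ,@@@@
,,,,@
@,@,@
@,@,,
gen 3: ,,@@@
@@@,@
@@@,@
@,@,,
gen 4: ,@,,@
@@,,@
@@@,@
@,@,,
gen 5: ,@,,@
@@,,@
@,@,@
,@,,,
gen 6: @,@,@
@,,,@
@,@,@
,@,,,
gen 7: @,@,@
@,,,@
@,,,@
,,@@,
gen 8: ,@,,@
@@,,@
@,,,@
,,@@,
gen 9: ,@,,@
@@,,@
@,,,,
,,@,@
gen 10: @,@,@
@,,,@
@,,,,
,,@,@
gen 11: @,@,,
@,,@,
@,,,@
,,@,@
gen 12: @,@@,
@,@,@
@,,@@
,,@,@
gen 13: ,@@@,
,,@,@
@,,@@
,,@,@
gen 14: ,,@@,
@@,,@
@@,@@
,,@,@
gen 15: ,,@@,
@@,@@
@@@,,
,,@@@
gen 16: ,@@@,
,,@@@
@,@,,
,,@@@
gen 17: ,@,@,
,@,,@
@,,,,
,,@@@
gen 18: ,@,@,
,@,,,
@,,@@
,,@@,
gen 19: ,@,@,
,@,,@
@,,,,
,,@@@
gen 20: ,@,,,
,@@@,
@,,@,
,,@@@
gen 21: ,@,,,
@@@@,
,@,@,
@,@@@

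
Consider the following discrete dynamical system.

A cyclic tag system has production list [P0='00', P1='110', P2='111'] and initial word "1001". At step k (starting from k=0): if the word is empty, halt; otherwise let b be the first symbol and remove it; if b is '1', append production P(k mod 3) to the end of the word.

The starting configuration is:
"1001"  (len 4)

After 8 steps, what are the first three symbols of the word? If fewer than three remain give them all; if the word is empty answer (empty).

k=0  "1001"  (len 4)
k=1  "00100"  (len 5)
k=2  "0100"  (len 4)
k=3  "100"  (len 3)
k=4  "0000"  (len 4)
k=5  "000"  (len 3)
k=6  "00"  (len 2)
k=7  "0"  (len 1)
k=8  (halted — word empty)

(empty)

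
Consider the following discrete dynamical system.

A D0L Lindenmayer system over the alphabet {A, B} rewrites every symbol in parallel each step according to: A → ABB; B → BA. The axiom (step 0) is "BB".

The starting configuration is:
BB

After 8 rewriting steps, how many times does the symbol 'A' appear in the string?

k=0  BB
k=1  BABA
k=2  BAABBBAABB
k=3  BAABBABBBABABAABBABBBABA
k=4  BAABBABBBABAABBBABABAABBBAABBBAABBABBBABAABBBABABAABBBAABB
k=5  BAABBABBBABAABBBABABAABBBAABBABBBABABAABBBAABBBAABBABBBABA…ABBBABABAABBBAABBABBBABABAABBBAABBBAABBABBBABABAABBABBBABA  (len 140)
k=6  BAABBABBBABAABBBABABAABBBAABBABBBABABAABBBAABBBAABBABBBABA…BAABBABBBABAABBBABABAABBBAABBBAABBABBBABAABBBABABAABBBAABB  (len 338)
k=7  BAABBABBBABAABBBABABAABBBAABBABBBABABAABBBAABBBAABBABBBABA…ABBBABABAABBBAABBABBBABABAABBBAABBBAABBABBBABABAABBABBBABA  (len 816)
k=8  BAABBABBBABAABBBABABAABBBAABBABBBABABAABBBAABBBAABBABBBABA…BAABBABBBABAABBBABABAABBBAABBBAABBABBBABAABBBABABAABBBAABB  (len 1970)

816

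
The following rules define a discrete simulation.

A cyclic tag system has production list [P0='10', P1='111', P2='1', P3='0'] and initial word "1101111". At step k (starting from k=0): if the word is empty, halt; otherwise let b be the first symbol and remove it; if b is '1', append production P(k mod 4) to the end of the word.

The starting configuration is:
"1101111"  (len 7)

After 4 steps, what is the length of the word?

9

step 0: "1101111"  (len 7)
step 1: "10111110"  (len 8)
step 2: "0111110111"  (len 10)
step 3: "111110111"  (len 9)
step 4: "111101110"  (len 9)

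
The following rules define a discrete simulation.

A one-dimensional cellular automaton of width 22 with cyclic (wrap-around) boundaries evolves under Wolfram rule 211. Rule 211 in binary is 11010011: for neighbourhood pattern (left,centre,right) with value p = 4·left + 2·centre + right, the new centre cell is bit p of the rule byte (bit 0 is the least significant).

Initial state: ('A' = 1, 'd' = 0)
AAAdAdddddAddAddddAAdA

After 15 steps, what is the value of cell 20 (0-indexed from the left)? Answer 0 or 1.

1

gen 0: AAAdAdddddAddAddddAAdA
gen 1: AAAddAAAAAdAAdAAAAdAdd
gen 2: dAAAAdAAAAddAddAAAddAA
gen 3: ddAAAddAAAAAdAAdAAAAdA
gen 4: AAdAAAAdAAAAddAddAAAdd
gen 5: dAddAAAddAAAAAdAAdAAAA
gen 6: ddAAdAAAAdAAAAddAddAAA
gen 7: AAdAddAAAddAAAAAdAAdAA
gen 8: AAddAAdAAAAdAAAAddAddA
gen 9: AAAAdAddAAAddAAAAAdAAd
gen 10: dAAAddAAdAAAAdAAAAddAd
gen 11: AdAAAAdAddAAAddAAAAAdA
gen 12: AddAAAddAAdAAAAdAAAAdd
gen 13: dAAdAAAAdAddAAAddAAAAA
gen 14: ddAddAAAddAAdAAAAdAAAA
gen 15: AAdAAdAAAAdAddAAAddAAA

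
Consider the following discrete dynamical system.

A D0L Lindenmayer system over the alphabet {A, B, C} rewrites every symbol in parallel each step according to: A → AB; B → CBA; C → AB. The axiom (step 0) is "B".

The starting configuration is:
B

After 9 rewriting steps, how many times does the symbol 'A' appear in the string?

1393

0) B
1) CBA
2) ABCBAAB
3) ABCBAABCBAABABCBA
4) ABCBAABCBAABABCBAABCBAABABCBAABCBAABCBAAB
5) ABCBAABCBAABABCBAABCBAABABCBAABCBAABCBAABABCBAABCBAABABCBAABCBAABCBAABABCBAABCBAABABCBAABCBAABABCBA
6) ABCBAABCBAABABCBAABCBAABABCBAABCBAABCBAABABCBAABCBAABABCBA…ABCBAABCBAABABCBAABCBAABCBAABABCBAABCBAABABCBAABCBAABCBAAB  (len 239)
7) ABCBAABCBAABABCBAABCBAABABCBAABCBAABCBAABABCBAABCBAABABCBA…ABCBAABCBAABABCBAABCBAABCBAABABCBAABCBAABABCBAABCBAABABCBA  (len 577)
8) ABCBAABCBAABABCBAABCBAABABCBAABCBAABCBAABABCBAABCBAABABCBA…ABCBAABCBAABABCBAABCBAABCBAABABCBAABCBAABABCBAABCBAABCBAAB  (len 1393)
9) ABCBAABCBAABABCBAABCBAABABCBAABCBAABCBAABABCBAABCBAABABCBA…ABCBAABCBAABABCBAABCBAABCBAABABCBAABCBAABABCBAABCBAABABCBA  (len 3363)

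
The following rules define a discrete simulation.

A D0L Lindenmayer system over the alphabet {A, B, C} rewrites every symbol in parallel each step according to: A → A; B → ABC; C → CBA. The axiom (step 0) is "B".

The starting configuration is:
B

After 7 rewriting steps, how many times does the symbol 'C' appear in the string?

64

k=0  B
k=1  ABC
k=2  AABCCBA
k=3  AAABCCBACBAABCA
k=4  AAAABCCBACBAABCACBAABCAAABCCBAA
k=5  AAAAABCCBACBAABCACBAABCAAABCCBAACBAABCAAABCCBAAAAABCCBACBAABCAA
k=6  AAAAAABCCBACBAABCACBAABCAAABCCBAACBAABCAAABCCBAAAAABCCBACB…CAAABCCBAAAAABCCBACBAABCAAAAAABCCBACBAABCACBAABCAAABCCBAAA  (len 127)
k=7  AAAAAAABCCBACBAABCACBAABCAAABCCBAACBAABCAAABCCBAAAAABCCBAC…CCBACBAABCACBAABCAAABCCBAACBAABCAAABCCBAAAAABCCBACBAABCAAA  (len 255)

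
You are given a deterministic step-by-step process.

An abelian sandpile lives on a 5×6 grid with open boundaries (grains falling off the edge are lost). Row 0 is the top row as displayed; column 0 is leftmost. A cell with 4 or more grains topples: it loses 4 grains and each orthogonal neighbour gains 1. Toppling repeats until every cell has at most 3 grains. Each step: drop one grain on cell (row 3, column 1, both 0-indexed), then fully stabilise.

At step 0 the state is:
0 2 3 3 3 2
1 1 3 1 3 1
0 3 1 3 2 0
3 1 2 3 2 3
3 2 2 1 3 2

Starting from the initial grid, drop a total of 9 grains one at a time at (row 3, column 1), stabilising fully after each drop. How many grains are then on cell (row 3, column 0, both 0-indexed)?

0) 0 2 3 3 3 2
1 1 3 1 3 1
0 3 1 3 2 0
3 1 2 3 2 3
3 2 2 1 3 2
1) 0 2 3 3 3 2
1 1 3 1 3 1
0 3 1 3 2 0
3 2 2 3 2 3
3 2 2 1 3 2
2) 0 2 3 3 3 2
1 1 3 1 3 1
0 3 1 3 2 0
3 3 2 3 2 3
3 2 2 1 3 2
3) 0 2 3 3 3 2
1 2 3 1 3 1
2 0 2 3 2 0
1 3 3 3 2 3
1 0 3 1 3 2
4) 0 3 1 2 1 3
1 3 2 1 2 2
2 2 1 3 1 2
2 1 3 3 2 1
1 2 1 0 2 0
5) 0 3 1 2 1 3
1 3 2 1 2 2
2 2 1 3 1 2
2 2 3 3 2 1
1 2 1 0 2 0
6) 0 3 1 2 1 3
1 3 2 1 2 2
2 2 1 3 1 2
2 3 3 3 2 1
1 2 1 0 2 0
7) 0 3 1 2 1 3
1 3 2 2 2 2
2 3 3 0 2 2
3 1 1 1 3 1
1 3 2 1 2 0
8) 0 3 1 2 1 3
1 3 2 2 2 2
2 3 3 0 2 2
3 2 1 1 3 1
1 3 2 1 2 0
9) 0 3 1 2 1 3
1 3 2 2 2 2
2 3 3 0 2 2
3 3 1 1 3 1
1 3 2 1 2 0

3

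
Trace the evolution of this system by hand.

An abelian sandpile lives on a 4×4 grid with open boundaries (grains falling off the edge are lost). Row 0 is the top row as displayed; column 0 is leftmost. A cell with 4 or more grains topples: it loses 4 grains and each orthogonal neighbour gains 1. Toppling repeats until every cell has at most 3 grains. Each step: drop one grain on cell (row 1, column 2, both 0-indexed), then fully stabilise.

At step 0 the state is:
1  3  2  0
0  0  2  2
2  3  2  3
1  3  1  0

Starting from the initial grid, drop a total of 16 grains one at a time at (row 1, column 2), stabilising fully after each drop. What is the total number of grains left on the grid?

0) 1  3  2  0
0  0  2  2
2  3  2  3
1  3  1  0
1) 1  3  2  0
0  0  3  2
2  3  2  3
1  3  1  0
2) 1  3  3  0
0  1  0  3
2  3  3  3
1  3  1  0
3) 1  3  3  0
0  1  1  3
2  3  3  3
1  3  1  0
4) 1  3  3  0
0  1  2  3
2  3  3  3
1  3  1  0
5) 1  3  3  0
0  1  3  3
2  3  3  3
1  3  1  0
6) 2  1  2  2
1  1  0  2
3  2  3  1
2  0  3  1
7) 2  1  2  2
1  1  1  2
3  2  3  1
2  0  3  1
8) 2  1  2  2
1  1  2  2
3  2  3  1
2  0  3  1
9) 2  1  2  2
1  1  3  2
3  2  3  1
2  0  3  1
10) 2  1  3  2
1  2  1  3
3  3  1  2
2  1  0  2
11) 2  1  3  2
1  2  2  3
3  3  1  2
2  1  0  2
12) 2  1  3  2
1  2  3  3
3  3  1  2
2  1  0  2
13) 2  2  1  0
1  3  2  1
3  3  2  3
2  1  0  2
14) 2  2  1  0
1  3  3  1
3  3  2  3
2  1  0  2
15) 2  3  2  0
3  1  2  3
0  2  1  0
3  2  1  3
16) 2  3  2  0
3  1  3  3
0  2  1  0
3  2  1  3

29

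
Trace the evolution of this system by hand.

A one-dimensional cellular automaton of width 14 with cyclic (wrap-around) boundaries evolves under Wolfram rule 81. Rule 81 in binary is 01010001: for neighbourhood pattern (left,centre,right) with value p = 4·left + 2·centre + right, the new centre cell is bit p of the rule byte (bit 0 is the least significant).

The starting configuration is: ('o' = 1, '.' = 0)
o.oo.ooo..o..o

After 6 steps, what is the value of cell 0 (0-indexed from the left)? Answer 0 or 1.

0

gen 0: o.oo.ooo..o..o
gen 1: o..o...oo..o..
gen 2: .o..oo..oo..o.
gen 3: ..o..oo..oo..o
gen 4: o..o..oo..oo..
gen 5: .o..o..oo..oo.
gen 6: ..o..o..oo..oo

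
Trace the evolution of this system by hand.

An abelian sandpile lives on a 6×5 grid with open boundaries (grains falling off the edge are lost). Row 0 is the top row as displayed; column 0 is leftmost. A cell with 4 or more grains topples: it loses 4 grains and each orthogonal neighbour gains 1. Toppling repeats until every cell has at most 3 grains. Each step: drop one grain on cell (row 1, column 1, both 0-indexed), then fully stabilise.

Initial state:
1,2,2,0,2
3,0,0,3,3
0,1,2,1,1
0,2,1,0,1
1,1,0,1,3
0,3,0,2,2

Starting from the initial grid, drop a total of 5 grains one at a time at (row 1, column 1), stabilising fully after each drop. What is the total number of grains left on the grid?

42

[0] 1,2,2,0,2
3,0,0,3,3
0,1,2,1,1
0,2,1,0,1
1,1,0,1,3
0,3,0,2,2
[1] 1,2,2,0,2
3,1,0,3,3
0,1,2,1,1
0,2,1,0,1
1,1,0,1,3
0,3,0,2,2
[2] 1,2,2,0,2
3,2,0,3,3
0,1,2,1,1
0,2,1,0,1
1,1,0,1,3
0,3,0,2,2
[3] 1,2,2,0,2
3,3,0,3,3
0,1,2,1,1
0,2,1,0,1
1,1,0,1,3
0,3,0,2,2
[4] 2,3,2,0,2
0,1,1,3,3
1,2,2,1,1
0,2,1,0,1
1,1,0,1,3
0,3,0,2,2
[5] 2,3,2,0,2
0,2,1,3,3
1,2,2,1,1
0,2,1,0,1
1,1,0,1,3
0,3,0,2,2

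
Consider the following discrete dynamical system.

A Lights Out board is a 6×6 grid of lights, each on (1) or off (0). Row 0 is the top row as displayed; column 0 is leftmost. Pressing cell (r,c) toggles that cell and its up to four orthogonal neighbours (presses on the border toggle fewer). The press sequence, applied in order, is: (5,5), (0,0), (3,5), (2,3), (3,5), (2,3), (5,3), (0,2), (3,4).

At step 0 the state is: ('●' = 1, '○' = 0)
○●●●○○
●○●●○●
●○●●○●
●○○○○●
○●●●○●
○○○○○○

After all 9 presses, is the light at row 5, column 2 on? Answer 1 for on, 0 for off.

0) ○●●●○○
●○●●○●
●○●●○●
●○○○○●
○●●●○●
○○○○○○
1) ○●●●○○
●○●●○●
●○●●○●
●○○○○●
○●●●○○
○○○○●●
2) ●○●●○○
○○●●○●
●○●●○●
●○○○○●
○●●●○○
○○○○●●
3) ●○●●○○
○○●●○●
●○●●○○
●○○○●○
○●●●○●
○○○○●●
4) ●○●●○○
○○●○○●
●○○○●○
●○○●●○
○●●●○●
○○○○●●
5) ●○●●○○
○○●○○●
●○○○●●
●○○●○●
○●●●○○
○○○○●●
6) ●○●●○○
○○●●○●
●○●●○●
●○○○○●
○●●●○○
○○○○●●
7) ●○●●○○
○○●●○●
●○●●○●
●○○○○●
○●●○○○
○○●●○●
8) ●●○○○○
○○○●○●
●○●●○●
●○○○○●
○●●○○○
○○●●○●
9) ●●○○○○
○○○●○●
●○●●●●
●○○●●○
○●●○●○
○○●●○●

1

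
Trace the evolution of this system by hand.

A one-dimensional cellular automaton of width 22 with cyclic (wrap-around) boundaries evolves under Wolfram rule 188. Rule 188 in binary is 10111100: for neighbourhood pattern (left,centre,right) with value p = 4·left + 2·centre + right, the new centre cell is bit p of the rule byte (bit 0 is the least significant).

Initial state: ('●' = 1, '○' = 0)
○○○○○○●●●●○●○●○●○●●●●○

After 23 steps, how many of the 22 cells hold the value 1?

k=0  ○○○○○○●●●●○●○●○●○●●●●○
k=1  ○○○○○○●●●○●●●●●●●●●●○●
k=2  ●○○○○○●●○●●●●●●●●●●○●●
k=3  ○●○○○○●○●●●●●●●●●●○●●●
k=4  ●●●○○○●●●●●●●●●●●○●●●○
k=5  ●●○●○○●●●●●●●●●●○●●●○●
k=6  ●○●●●○●●●●●●●●●○●●●○●●
k=7  ○●●●○●●●●●●●●●○●●●○●●●
k=8  ●●●○●●●●●●●●●○●●●○●●●○
k=9  ●●○●●●●●●●●●○●●●○●●●○●
k=10  ●○●●●●●●●●●○●●●○●●●○●●
k=11  ○●●●●●●●●●○●●●○●●●○●●●
k=12  ●●●●●●●●●○●●●○●●●○●●●○
k=13  ●●●●●●●●○●●●○●●●○●●●○●
k=14  ●●●●●●●○●●●○●●●○●●●○●●
k=15  ●●●●●●○●●●○●●●○●●●○●●●
k=16  ●●●●●○●●●○●●●○●●●○●●●●
k=17  ●●●●○●●●○●●●○●●●○●●●●●
k=18  ●●●○●●●○●●●○●●●○●●●●●●
k=19  ●●○●●●○●●●○●●●○●●●●●●●
k=20  ●○●●●○●●●○●●●○●●●●●●●●
k=21  ○●●●○●●●○●●●○●●●●●●●●●
k=22  ●●●○●●●○●●●○●●●●●●●●●○
k=23  ●●○●●●○●●●○●●●●●●●●●○●

18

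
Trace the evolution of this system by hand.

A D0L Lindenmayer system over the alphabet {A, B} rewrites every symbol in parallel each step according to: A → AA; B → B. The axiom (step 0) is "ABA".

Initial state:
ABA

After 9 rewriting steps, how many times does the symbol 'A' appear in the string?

k=0  ABA
k=1  AABAA
k=2  AAAABAAAA
k=3  AAAAAAAABAAAAAAAA
k=4  AAAAAAAAAAAAAAAABAAAAAAAAAAAAAAAA
k=5  AAAAAAAAAAAAAAAAAAAAAAAAAAAAAAAABAAAAAAAAAAAAAAAAAAAAAAAAAAAAAAAA
k=6  AAAAAAAAAAAAAAAAAAAAAAAAAAAAAAAAAAAAAAAAAAAAAAAAAAAAAAAAAA…AAAAAAAAAAAAAAAAAAAAAAAAAAAAAAAAAAAAAAAAAAAAAAAAAAAAAAAAAA  (len 129)
k=7  AAAAAAAAAAAAAAAAAAAAAAAAAAAAAAAAAAAAAAAAAAAAAAAAAAAAAAAAAA…AAAAAAAAAAAAAAAAAAAAAAAAAAAAAAAAAAAAAAAAAAAAAAAAAAAAAAAAAA  (len 257)
k=8  AAAAAAAAAAAAAAAAAAAAAAAAAAAAAAAAAAAAAAAAAAAAAAAAAAAAAAAAAA…AAAAAAAAAAAAAAAAAAAAAAAAAAAAAAAAAAAAAAAAAAAAAAAAAAAAAAAAAA  (len 513)
k=9  AAAAAAAAAAAAAAAAAAAAAAAAAAAAAAAAAAAAAAAAAAAAAAAAAAAAAAAAAA…AAAAAAAAAAAAAAAAAAAAAAAAAAAAAAAAAAAAAAAAAAAAAAAAAAAAAAAAAA  (len 1025)

1024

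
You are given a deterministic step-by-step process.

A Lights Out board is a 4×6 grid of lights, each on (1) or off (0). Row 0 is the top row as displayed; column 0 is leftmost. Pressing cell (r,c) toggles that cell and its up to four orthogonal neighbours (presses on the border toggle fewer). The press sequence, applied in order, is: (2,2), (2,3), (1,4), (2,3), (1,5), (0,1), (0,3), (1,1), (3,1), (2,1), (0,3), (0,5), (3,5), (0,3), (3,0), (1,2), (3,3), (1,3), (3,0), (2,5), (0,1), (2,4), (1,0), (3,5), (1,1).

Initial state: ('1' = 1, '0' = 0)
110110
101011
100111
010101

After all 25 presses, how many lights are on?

12

step 0: 110110
101011
100111
010101
step 1: 110110
100011
111011
011101
step 2: 110110
100111
110101
011001
step 3: 110100
100000
110111
011001
step 4: 110100
100100
111001
011101
step 5: 110101
100111
111000
011101
step 6: 001101
110111
111000
011101
step 7: 000011
110011
111000
011101
step 8: 010011
001011
101000
011101
step 9: 010011
001011
111000
100101
step 10: 010011
011011
000000
110101
step 11: 011101
011111
000000
110101
step 12: 011110
011110
000000
110101
step 13: 011110
011110
000001
110110
step 14: 010000
011010
000001
110110
step 15: 010000
011010
100001
000110
step 16: 011000
000110
101001
000110
step 17: 011000
000110
101101
001000
step 18: 011100
001000
101001
001000
step 19: 011100
001000
001001
111000
step 20: 011100
001001
001010
111001
step 21: 100100
011001
001010
111001
step 22: 100100
011011
001101
111011
step 23: 000100
101011
101101
111011
step 24: 000100
101011
101100
111000
step 25: 010100
010011
111100
111000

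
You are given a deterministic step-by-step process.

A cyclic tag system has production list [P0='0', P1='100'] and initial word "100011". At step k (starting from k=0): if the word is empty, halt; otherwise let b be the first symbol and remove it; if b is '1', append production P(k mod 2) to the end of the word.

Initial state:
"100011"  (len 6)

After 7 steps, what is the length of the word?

4

[0] "100011"  (len 6)
[1] "000110"  (len 6)
[2] "00110"  (len 5)
[3] "0110"  (len 4)
[4] "110"  (len 3)
[5] "100"  (len 3)
[6] "00100"  (len 5)
[7] "0100"  (len 4)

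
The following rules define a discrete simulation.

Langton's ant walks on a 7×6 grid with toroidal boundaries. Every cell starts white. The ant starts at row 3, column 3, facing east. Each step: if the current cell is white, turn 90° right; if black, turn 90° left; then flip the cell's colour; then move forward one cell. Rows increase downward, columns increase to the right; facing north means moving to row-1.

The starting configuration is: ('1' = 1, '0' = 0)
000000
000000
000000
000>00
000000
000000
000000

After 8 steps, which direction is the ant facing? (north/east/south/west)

west

step 0: 000000
000000
000000
000>00
000000
000000
000000
step 1: 000000
000000
000000
000100
000v00
000000
000000
step 2: 000000
000000
000000
000100
00<100
000000
000000
step 3: 000000
000000
000000
00^100
001100
000000
000000
step 4: 000000
000000
000000
001>00
001100
000000
000000
step 5: 000000
000000
000^00
001000
001100
000000
000000
step 6: 000000
000000
0001>0
001000
001100
000000
000000
step 7: 000000
000000
000110
0010v0
001100
000000
000000
step 8: 000000
000000
000110
001<10
001100
000000
000000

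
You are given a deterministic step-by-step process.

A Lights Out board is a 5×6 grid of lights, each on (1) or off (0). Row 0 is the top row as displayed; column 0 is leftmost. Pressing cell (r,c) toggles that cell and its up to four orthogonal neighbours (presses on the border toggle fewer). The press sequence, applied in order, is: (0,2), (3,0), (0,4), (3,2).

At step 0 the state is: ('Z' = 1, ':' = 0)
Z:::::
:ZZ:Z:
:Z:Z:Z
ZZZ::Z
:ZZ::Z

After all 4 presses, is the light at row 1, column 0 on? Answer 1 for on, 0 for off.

0

t=0: Z:::::
:ZZ:Z:
:Z:Z:Z
ZZZ::Z
:ZZ::Z
t=1: ZZZZ::
:Z::Z:
:Z:Z:Z
ZZZ::Z
:ZZ::Z
t=2: ZZZZ::
:Z::Z:
ZZ:Z:Z
::Z::Z
ZZZ::Z
t=3: ZZZ:ZZ
:Z::::
ZZ:Z:Z
::Z::Z
ZZZ::Z
t=4: ZZZ:ZZ
:Z::::
ZZZZ:Z
:Z:Z:Z
ZZ:::Z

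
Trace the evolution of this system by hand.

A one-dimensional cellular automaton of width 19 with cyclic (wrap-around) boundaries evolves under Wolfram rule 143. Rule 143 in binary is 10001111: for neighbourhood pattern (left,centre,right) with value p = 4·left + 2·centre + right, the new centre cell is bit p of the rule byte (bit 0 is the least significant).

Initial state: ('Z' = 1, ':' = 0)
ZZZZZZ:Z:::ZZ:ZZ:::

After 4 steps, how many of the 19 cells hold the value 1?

12

0) ZZZZZZ:Z:::ZZ:ZZ:::
1) ZZZZZ::Z:ZZZ::Z::ZZ
2) ZZZZ::ZZ:ZZ::ZZ:ZZZ
3) ZZZ::ZZ::Z::ZZ::ZZZ
4) ZZ::ZZ::ZZ:ZZ::ZZZZ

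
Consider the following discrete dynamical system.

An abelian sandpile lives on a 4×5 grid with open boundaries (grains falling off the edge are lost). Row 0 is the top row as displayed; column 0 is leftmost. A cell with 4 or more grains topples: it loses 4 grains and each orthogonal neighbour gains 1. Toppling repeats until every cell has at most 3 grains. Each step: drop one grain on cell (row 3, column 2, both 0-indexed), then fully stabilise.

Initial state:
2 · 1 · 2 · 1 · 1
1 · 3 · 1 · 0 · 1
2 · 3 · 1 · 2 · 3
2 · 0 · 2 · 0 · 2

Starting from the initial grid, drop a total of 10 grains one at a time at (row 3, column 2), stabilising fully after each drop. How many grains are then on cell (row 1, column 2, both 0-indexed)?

t=0: 2 · 1 · 2 · 1 · 1
1 · 3 · 1 · 0 · 1
2 · 3 · 1 · 2 · 3
2 · 0 · 2 · 0 · 2
t=1: 2 · 1 · 2 · 1 · 1
1 · 3 · 1 · 0 · 1
2 · 3 · 1 · 2 · 3
2 · 0 · 3 · 0 · 2
t=2: 2 · 1 · 2 · 1 · 1
1 · 3 · 1 · 0 · 1
2 · 3 · 2 · 2 · 3
2 · 1 · 0 · 1 · 2
t=3: 2 · 1 · 2 · 1 · 1
1 · 3 · 1 · 0 · 1
2 · 3 · 2 · 2 · 3
2 · 1 · 1 · 1 · 2
t=4: 2 · 1 · 2 · 1 · 1
1 · 3 · 1 · 0 · 1
2 · 3 · 2 · 2 · 3
2 · 1 · 2 · 1 · 2
t=5: 2 · 1 · 2 · 1 · 1
1 · 3 · 1 · 0 · 1
2 · 3 · 2 · 2 · 3
2 · 1 · 3 · 1 · 2
t=6: 2 · 1 · 2 · 1 · 1
1 · 3 · 1 · 0 · 1
2 · 3 · 3 · 2 · 3
2 · 2 · 0 · 2 · 2
t=7: 2 · 1 · 2 · 1 · 1
1 · 3 · 1 · 0 · 1
2 · 3 · 3 · 2 · 3
2 · 2 · 1 · 2 · 2
t=8: 2 · 1 · 2 · 1 · 1
1 · 3 · 1 · 0 · 1
2 · 3 · 3 · 2 · 3
2 · 2 · 2 · 2 · 2
t=9: 2 · 1 · 2 · 1 · 1
1 · 3 · 1 · 0 · 1
2 · 3 · 3 · 2 · 3
2 · 2 · 3 · 2 · 2
t=10: 2 · 2 · 2 · 1 · 1
2 · 0 · 3 · 0 · 1
3 · 2 · 1 · 3 · 3
3 · 0 · 2 · 3 · 2

3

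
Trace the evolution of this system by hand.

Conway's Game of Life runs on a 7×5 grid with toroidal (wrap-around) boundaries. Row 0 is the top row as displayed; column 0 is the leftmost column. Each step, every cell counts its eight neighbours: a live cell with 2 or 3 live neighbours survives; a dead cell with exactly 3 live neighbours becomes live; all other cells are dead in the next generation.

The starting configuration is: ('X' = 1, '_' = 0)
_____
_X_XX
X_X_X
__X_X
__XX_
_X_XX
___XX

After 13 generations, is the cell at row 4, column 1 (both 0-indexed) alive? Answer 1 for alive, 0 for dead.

0

step 0: _____
_X_XX
X_X_X
__X_X
__XX_
_X_XX
___XX
step 1: X_X__
_XXXX
__X__
X_X_X
XX___
X____
X_XXX
step 2: _____
X___X
_____
X_XXX
_____
__XX_
X_XX_
step 3: XX_X_
_____
_X___
___XX
_X___
_XXXX
_XXXX
step 4: XX_X_
XXX__
_____
X_X__
_X___
____X
_____
step 5: X___X
X_X_X
X_X__
_X___
XX___
_____
X___X
step 6: _____
_____
X_XXX
__X__
XX___
_X__X
X___X
step 7: _____
___XX
_XXXX
__X__
XXX__
_X__X
X___X
step 8: X__X_
X___X
XX__X
____X
X_XX_
__XXX
X___X
step 9: _X_X_
___X_
_X_X_
__X__
XXX__
__X__
XXX__
step 10: XX_XX
___XX
___X_
X__X_
__XX_
___X_
X__X_
step 11: _X___
_____
__XX_
___X_
__XX_
___X_
XX_X_
step 12: XXX__
__X__
__XX_
____X
__XXX
_X_X_
XX__X
step 13: __XXX
_____
__XX_
____X
X_X_X
_X___
___XX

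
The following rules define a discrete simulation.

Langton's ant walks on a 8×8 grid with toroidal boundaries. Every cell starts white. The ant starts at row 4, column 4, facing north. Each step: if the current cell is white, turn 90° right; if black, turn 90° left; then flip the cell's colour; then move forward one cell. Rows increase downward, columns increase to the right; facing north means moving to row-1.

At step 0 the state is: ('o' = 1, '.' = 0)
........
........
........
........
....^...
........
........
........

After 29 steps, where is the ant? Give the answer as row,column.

k=0  ........
........
........
........
....^...
........
........
........
k=1  ........
........
........
........
....o>..
........
........
........
k=2  ........
........
........
........
....oo..
.....v..
........
........
k=3  ........
........
........
........
....oo..
....<o..
........
........
k=4  ........
........
........
........
....^o..
....oo..
........
........
k=5  ........
........
........
........
...<.o..
....oo..
........
........
k=6  ........
........
........
...^....
...o.o..
....oo..
........
........
k=7  ........
........
........
...o>...
...o.o..
....oo..
........
........
k=8  ........
........
........
...oo...
...ovo..
....oo..
........
........
k=9  ........
........
........
...oo...
...<oo..
....oo..
........
........
k=10  ........
........
........
...oo...
....oo..
...voo..
........
........
k=11  ........
........
........
...oo...
....oo..
..<ooo..
........
........
k=12  ........
........
........
...oo...
..^.oo..
..oooo..
........
........
k=13  ........
........
........
...oo...
..o>oo..
..oooo..
........
........
k=14  ........
........
........
...oo...
..oooo..
..ovoo..
........
........
k=15  ........
........
........
...oo...
..oooo..
..o.>o..
........
........
k=16  ........
........
........
...oo...
..oo^o..
..o..o..
........
........
k=17  ........
........
........
...oo...
..o<.o..
..o..o..
........
........
k=18  ........
........
........
...oo...
..o..o..
..ov.o..
........
........
k=19  ........
........
........
...oo...
..o..o..
..<o.o..
........
........
k=20  ........
........
........
...oo...
..o..o..
...o.o..
..v.....
........
k=21  ........
........
........
...oo...
..o..o..
...o.o..
.<o.....
........
k=22  ........
........
........
...oo...
..o..o..
.^.o.o..
.oo.....
........
k=23  ........
........
........
...oo...
..o..o..
.o>o.o..
.oo.....
........
k=24  ........
........
........
...oo...
..o..o..
.ooo.o..
.ov.....
........
k=25  ........
........
........
...oo...
..o..o..
.ooo.o..
.o.>....
........
k=26  ........
........
........
...oo...
..o..o..
.ooo.o..
.o.o....
...v....
k=27  ........
........
........
...oo...
..o..o..
.ooo.o..
.o.o....
..<o....
k=28  ........
........
........
...oo...
..o..o..
.ooo.o..
.o^o....
..oo....
k=29  ........
........
........
...oo...
..o..o..
.ooo.o..
.oo>....
..oo....

6,3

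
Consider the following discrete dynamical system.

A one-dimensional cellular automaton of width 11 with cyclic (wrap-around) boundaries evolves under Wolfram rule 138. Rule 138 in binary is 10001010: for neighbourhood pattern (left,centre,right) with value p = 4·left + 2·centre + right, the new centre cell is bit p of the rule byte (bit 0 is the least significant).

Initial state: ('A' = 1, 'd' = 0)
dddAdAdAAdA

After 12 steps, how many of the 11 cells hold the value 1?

gen 0: dddAdAdAAdA
gen 1: ddAddddAddd
gen 2: dAddddAdddd
gen 3: AddddAddddd
gen 4: ddddAdddddA
gen 5: dddAdddddAd
gen 6: ddAdddddAdd
gen 7: dAdddddAddd
gen 8: AdddddAdddd
gen 9: dddddAddddA
gen 10: ddddAddddAd
gen 11: dddAddddAdd
gen 12: ddAddddAddd

2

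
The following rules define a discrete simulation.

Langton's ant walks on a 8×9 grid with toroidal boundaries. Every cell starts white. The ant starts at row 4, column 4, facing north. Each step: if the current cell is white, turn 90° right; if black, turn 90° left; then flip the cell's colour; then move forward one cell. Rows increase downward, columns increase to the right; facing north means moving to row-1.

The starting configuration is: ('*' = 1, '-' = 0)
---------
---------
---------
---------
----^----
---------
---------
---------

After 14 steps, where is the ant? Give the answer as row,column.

t=0: ---------
---------
---------
---------
----^----
---------
---------
---------
t=1: ---------
---------
---------
---------
----*>---
---------
---------
---------
t=2: ---------
---------
---------
---------
----**---
-----v---
---------
---------
t=3: ---------
---------
---------
---------
----**---
----<*---
---------
---------
t=4: ---------
---------
---------
---------
----^*---
----**---
---------
---------
t=5: ---------
---------
---------
---------
---<-*---
----**---
---------
---------
t=6: ---------
---------
---------
---^-----
---*-*---
----**---
---------
---------
t=7: ---------
---------
---------
---*>----
---*-*---
----**---
---------
---------
t=8: ---------
---------
---------
---**----
---*v*---
----**---
---------
---------
t=9: ---------
---------
---------
---**----
---<**---
----**---
---------
---------
t=10: ---------
---------
---------
---**----
----**---
---v**---
---------
---------
t=11: ---------
---------
---------
---**----
----**---
--<***---
---------
---------
t=12: ---------
---------
---------
---**----
--^-**---
--****---
---------
---------
t=13: ---------
---------
---------
---**----
--*>**---
--****---
---------
---------
t=14: ---------
---------
---------
---**----
--****---
--*v**---
---------
---------

5,3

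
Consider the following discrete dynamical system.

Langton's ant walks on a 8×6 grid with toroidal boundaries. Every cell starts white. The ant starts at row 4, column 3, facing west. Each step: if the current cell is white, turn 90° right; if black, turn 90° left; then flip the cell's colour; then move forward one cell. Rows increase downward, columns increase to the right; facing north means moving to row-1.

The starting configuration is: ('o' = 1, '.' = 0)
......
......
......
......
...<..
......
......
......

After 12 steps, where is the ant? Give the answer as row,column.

6,3

k=0  ......
......
......
......
...<..
......
......
......
k=1  ......
......
......
...^..
...o..
......
......
......
k=2  ......
......
......
...o>.
...o..
......
......
......
k=3  ......
......
......
...oo.
...ov.
......
......
......
k=4  ......
......
......
...oo.
...<o.
......
......
......
k=5  ......
......
......
...oo.
....o.
...v..
......
......
k=6  ......
......
......
...oo.
....o.
..<o..
......
......
k=7  ......
......
......
...oo.
..^.o.
..oo..
......
......
k=8  ......
......
......
...oo.
..o>o.
..oo..
......
......
k=9  ......
......
......
...oo.
..ooo.
..ov..
......
......
k=10  ......
......
......
...oo.
..ooo.
..o.>.
......
......
k=11  ......
......
......
...oo.
..ooo.
..o.o.
....v.
......
k=12  ......
......
......
...oo.
..ooo.
..o.o.
...<o.
......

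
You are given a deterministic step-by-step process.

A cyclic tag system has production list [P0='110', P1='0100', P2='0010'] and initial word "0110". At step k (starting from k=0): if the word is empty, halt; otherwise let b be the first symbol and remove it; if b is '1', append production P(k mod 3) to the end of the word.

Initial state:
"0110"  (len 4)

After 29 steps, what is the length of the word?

7

[0] "0110"  (len 4)
[1] "110"  (len 3)
[2] "100100"  (len 6)
[3] "001000010"  (len 9)
[4] "01000010"  (len 8)
[5] "1000010"  (len 7)
[6] "0000100010"  (len 10)
[7] "000100010"  (len 9)
[8] "00100010"  (len 8)
[9] "0100010"  (len 7)
[10] "100010"  (len 6)
[11] "000100100"  (len 9)
[12] "00100100"  (len 8)
[13] "0100100"  (len 7)
[14] "100100"  (len 6)
[15] "001000010"  (len 9)
[16] "01000010"  (len 8)
[17] "1000010"  (len 7)
[18] "0000100010"  (len 10)
[19] "000100010"  (len 9)
[20] "00100010"  (len 8)
[21] "0100010"  (len 7)
[22] "100010"  (len 6)
[23] "000100100"  (len 9)
[24] "00100100"  (len 8)
[25] "0100100"  (len 7)
[26] "100100"  (len 6)
[27] "001000010"  (len 9)
[28] "01000010"  (len 8)
[29] "1000010"  (len 7)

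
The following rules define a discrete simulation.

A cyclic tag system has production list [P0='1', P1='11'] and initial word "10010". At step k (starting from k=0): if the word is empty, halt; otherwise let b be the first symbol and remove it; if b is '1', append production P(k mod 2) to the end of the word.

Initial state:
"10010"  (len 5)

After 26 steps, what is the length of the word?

step 0: "10010"  (len 5)
step 1: "00101"  (len 5)
step 2: "0101"  (len 4)
step 3: "101"  (len 3)
step 4: "0111"  (len 4)
step 5: "111"  (len 3)
step 6: "1111"  (len 4)
step 7: "1111"  (len 4)
step 8: "11111"  (len 5)
step 9: "11111"  (len 5)
step 10: "111111"  (len 6)
step 11: "111111"  (len 6)
step 12: "1111111"  (len 7)
step 13: "1111111"  (len 7)
step 14: "11111111"  (len 8)
step 15: "11111111"  (len 8)
step 16: "111111111"  (len 9)
step 17: "111111111"  (len 9)
step 18: "1111111111"  (len 10)
step 19: "1111111111"  (len 10)
step 20: "11111111111"  (len 11)
step 21: "11111111111"  (len 11)
step 22: "111111111111"  (len 12)
step 23: "111111111111"  (len 12)
step 24: "1111111111111"  (len 13)
step 25: "1111111111111"  (len 13)
step 26: "11111111111111"  (len 14)

14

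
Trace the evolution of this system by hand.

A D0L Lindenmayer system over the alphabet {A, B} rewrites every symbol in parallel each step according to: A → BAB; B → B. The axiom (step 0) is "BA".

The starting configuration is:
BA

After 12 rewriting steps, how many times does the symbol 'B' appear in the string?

gen 0: BA
gen 1: BBAB
gen 2: BBBABB
gen 3: BBBBABBB
gen 4: BBBBBABBBB
gen 5: BBBBBBABBBBB
gen 6: BBBBBBBABBBBBB
gen 7: BBBBBBBBABBBBBBB
gen 8: BBBBBBBBBABBBBBBBB
gen 9: BBBBBBBBBBABBBBBBBBB
gen 10: BBBBBBBBBBBABBBBBBBBBB
gen 11: BBBBBBBBBBBBABBBBBBBBBBB
gen 12: BBBBBBBBBBBBBABBBBBBBBBBBB

25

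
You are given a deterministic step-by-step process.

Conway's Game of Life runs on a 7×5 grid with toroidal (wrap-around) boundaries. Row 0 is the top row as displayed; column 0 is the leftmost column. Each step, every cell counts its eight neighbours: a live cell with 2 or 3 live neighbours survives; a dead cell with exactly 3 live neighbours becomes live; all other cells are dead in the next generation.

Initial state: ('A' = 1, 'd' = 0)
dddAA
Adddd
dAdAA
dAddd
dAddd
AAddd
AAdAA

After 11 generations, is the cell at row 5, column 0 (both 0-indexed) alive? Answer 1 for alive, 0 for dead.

1

step 0: dddAA
Adddd
dAdAA
dAddd
dAddd
AAddd
AAdAA
step 1: dAAAd
AdAdd
dAAdA
dAddd
dAAdd
ddddd
dAdAd
step 2: AddAA
AdddA
ddAAd
dddAd
dAAdd
dAddd
dAdAd
step 3: dAAAd
AAAdd
ddAAd
dAdAd
dAAdd
AAddd
dAdAd
step 4: dddAA
AdddA
AddAA
dAdAd
ddddd
Adddd
dddAA
step 5: ddddd
ddddd
dAAAd
AdAAd
ddddd
ddddA
AddAd
step 6: ddddd
ddAdd
dAdAA
dddAA
dddAA
ddddA
ddddA
step 7: ddddd
ddAAd
AdddA
ddddd
Adddd
AdddA
ddddd
step 8: ddddd
dddAA
dddAA
AdddA
AdddA
AdddA
ddddd
step 9: ddddd
dddAA
ddddd
ddddd
dAdAd
AdddA
ddddd
step 10: ddddd
ddddd
ddddd
ddddd
AdddA
AdddA
ddddd
step 11: ddddd
ddddd
ddddd
ddddd
AdddA
AdddA
ddddd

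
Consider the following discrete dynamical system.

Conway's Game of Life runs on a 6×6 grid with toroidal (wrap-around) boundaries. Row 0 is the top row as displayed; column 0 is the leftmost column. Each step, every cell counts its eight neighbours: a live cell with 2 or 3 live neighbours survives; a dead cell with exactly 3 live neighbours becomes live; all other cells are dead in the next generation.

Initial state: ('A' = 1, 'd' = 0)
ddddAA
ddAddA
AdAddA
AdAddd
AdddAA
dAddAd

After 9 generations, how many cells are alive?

3

[0] ddddAA
ddAddA
AdAddA
AdAddd
AdddAA
dAddAd
[1] AddAAA
dAdAdd
AdAAdA
dddAAd
AddAAd
dddAdd
[2] AddAdA
dAdddd
AAdddA
AAdddd
ddAddA
AdAddd
[3] AdAddA
dAAdAd
ddAddA
ddAddd
ddAddA
AdAAAd
[4] Addddd
ddAdAd
ddAddd
dAAAdd
ddAdAA
AdAdAd
[5] dddddd
dAdAdd
dddddd
dAddAd
AdddAA
AdddAd
[6] dddddd
dddddd
ddAddd
AdddAd
AAdAAd
AdddAd
[7] dddddd
dddddd
dddddd
AdAdAd
AAdAAd
AAdAAd
[8] dddddd
dddddd
dddddd
AdAdAd
dddddd
AAdAAd
[9] dddddd
dddddd
dddddd
dddddd
AdAdAd
dddddd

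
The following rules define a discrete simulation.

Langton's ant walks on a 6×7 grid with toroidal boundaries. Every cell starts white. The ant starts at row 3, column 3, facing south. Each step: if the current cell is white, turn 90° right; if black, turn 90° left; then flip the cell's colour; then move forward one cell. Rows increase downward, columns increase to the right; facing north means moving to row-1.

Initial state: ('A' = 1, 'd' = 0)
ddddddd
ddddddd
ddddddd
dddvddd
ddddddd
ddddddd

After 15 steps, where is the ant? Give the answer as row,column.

2,3

0) ddddddd
ddddddd
ddddddd
dddvddd
ddddddd
ddddddd
1) ddddddd
ddddddd
ddddddd
dd<Addd
ddddddd
ddddddd
2) ddddddd
ddddddd
dd^dddd
ddAAddd
ddddddd
ddddddd
3) ddddddd
ddddddd
ddA>ddd
ddAAddd
ddddddd
ddddddd
4) ddddddd
ddddddd
ddAAddd
ddAvddd
ddddddd
ddddddd
5) ddddddd
ddddddd
ddAAddd
ddAd>dd
ddddddd
ddddddd
6) ddddddd
ddddddd
ddAAddd
ddAdAdd
ddddvdd
ddddddd
7) ddddddd
ddddddd
ddAAddd
ddAdAdd
ddd<Add
ddddddd
8) ddddddd
ddddddd
ddAAddd
ddA^Add
dddAAdd
ddddddd
9) ddddddd
ddddddd
ddAAddd
ddAA>dd
dddAAdd
ddddddd
10) ddddddd
ddddddd
ddAA^dd
ddAAddd
dddAAdd
ddddddd
11) ddddddd
ddddddd
ddAAA>d
ddAAddd
dddAAdd
ddddddd
12) ddddddd
ddddddd
ddAAAAd
ddAAdvd
dddAAdd
ddddddd
13) ddddddd
ddddddd
ddAAAAd
ddAA<Ad
dddAAdd
ddddddd
14) ddddddd
ddddddd
ddAA^Ad
ddAAAAd
dddAAdd
ddddddd
15) ddddddd
ddddddd
ddA<dAd
ddAAAAd
dddAAdd
ddddddd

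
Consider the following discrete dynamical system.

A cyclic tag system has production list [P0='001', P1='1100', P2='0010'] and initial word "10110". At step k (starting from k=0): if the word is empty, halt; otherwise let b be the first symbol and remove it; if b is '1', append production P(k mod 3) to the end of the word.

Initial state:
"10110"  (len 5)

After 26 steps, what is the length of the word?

20

k=0  "10110"  (len 5)
k=1  "0110001"  (len 7)
k=2  "110001"  (len 6)
k=3  "100010010"  (len 9)
k=4  "00010010001"  (len 11)
k=5  "0010010001"  (len 10)
k=6  "010010001"  (len 9)
k=7  "10010001"  (len 8)
k=8  "00100011100"  (len 11)
k=9  "0100011100"  (len 10)
k=10  "100011100"  (len 9)
k=11  "000111001100"  (len 12)
k=12  "00111001100"  (len 11)
k=13  "0111001100"  (len 10)
k=14  "111001100"  (len 9)
k=15  "110011000010"  (len 12)
k=16  "10011000010001"  (len 14)
k=17  "00110000100011100"  (len 17)
k=18  "0110000100011100"  (len 16)
k=19  "110000100011100"  (len 15)
k=20  "100001000111001100"  (len 18)
k=21  "000010001110011000010"  (len 21)
k=22  "00010001110011000010"  (len 20)
k=23  "0010001110011000010"  (len 19)
k=24  "010001110011000010"  (len 18)
k=25  "10001110011000010"  (len 17)
k=26  "00011100110000101100"  (len 20)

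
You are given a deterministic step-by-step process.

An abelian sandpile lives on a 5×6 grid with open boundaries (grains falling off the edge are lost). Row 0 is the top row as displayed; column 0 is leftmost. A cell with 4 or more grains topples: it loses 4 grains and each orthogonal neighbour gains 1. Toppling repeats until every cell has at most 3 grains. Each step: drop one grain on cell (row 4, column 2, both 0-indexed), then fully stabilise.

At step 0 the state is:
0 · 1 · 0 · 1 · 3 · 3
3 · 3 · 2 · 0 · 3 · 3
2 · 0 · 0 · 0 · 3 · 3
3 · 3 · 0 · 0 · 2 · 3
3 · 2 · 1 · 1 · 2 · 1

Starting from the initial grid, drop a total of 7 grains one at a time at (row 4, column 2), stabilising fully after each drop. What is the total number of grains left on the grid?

52

gen 0: 0 · 1 · 0 · 1 · 3 · 3
3 · 3 · 2 · 0 · 3 · 3
2 · 0 · 0 · 0 · 3 · 3
3 · 3 · 0 · 0 · 2 · 3
3 · 2 · 1 · 1 · 2 · 1
gen 1: 0 · 1 · 0 · 1 · 3 · 3
3 · 3 · 2 · 0 · 3 · 3
2 · 0 · 0 · 0 · 3 · 3
3 · 3 · 0 · 0 · 2 · 3
3 · 2 · 2 · 1 · 2 · 1
gen 2: 0 · 1 · 0 · 1 · 3 · 3
3 · 3 · 2 · 0 · 3 · 3
2 · 0 · 0 · 0 · 3 · 3
3 · 3 · 0 · 0 · 2 · 3
3 · 2 · 3 · 1 · 2 · 1
gen 3: 0 · 1 · 0 · 1 · 3 · 3
3 · 3 · 2 · 0 · 3 · 3
2 · 0 · 0 · 0 · 3 · 3
3 · 3 · 1 · 0 · 2 · 3
3 · 3 · 0 · 2 · 2 · 1
gen 4: 0 · 1 · 0 · 1 · 3 · 3
3 · 3 · 2 · 0 · 3 · 3
2 · 0 · 0 · 0 · 3 · 3
3 · 3 · 1 · 0 · 2 · 3
3 · 3 · 1 · 2 · 2 · 1
gen 5: 0 · 1 · 0 · 1 · 3 · 3
3 · 3 · 2 · 0 · 3 · 3
2 · 0 · 0 · 0 · 3 · 3
3 · 3 · 1 · 0 · 2 · 3
3 · 3 · 2 · 2 · 2 · 1
gen 6: 0 · 1 · 0 · 1 · 3 · 3
3 · 3 · 2 · 0 · 3 · 3
2 · 0 · 0 · 0 · 3 · 3
3 · 3 · 1 · 0 · 2 · 3
3 · 3 · 3 · 2 · 2 · 1
gen 7: 0 · 1 · 0 · 1 · 3 · 3
3 · 3 · 2 · 0 · 3 · 3
3 · 1 · 0 · 0 · 3 · 3
1 · 1 · 3 · 0 · 2 · 3
1 · 2 · 1 · 3 · 2 · 1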